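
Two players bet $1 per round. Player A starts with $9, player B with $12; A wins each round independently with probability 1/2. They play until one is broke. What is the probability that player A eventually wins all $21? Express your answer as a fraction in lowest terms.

With a fair step, P(i) = ½P(i−1) + ½P(i+1) with P(0)=0, P(21)=1 has the linear solution P(i) = i/21.
P(9) = 9/21 = 3/7.

3/7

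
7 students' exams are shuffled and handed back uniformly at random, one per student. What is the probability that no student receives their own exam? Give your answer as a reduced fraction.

This is the derangement probability: permutations of 7 with no fixed point.
D(7) = 7! · (1 − 1/1! + 1/2! − ··· + (−1)^7/7!) = 1854.
P = 1854/5040 = 103/280.

103/280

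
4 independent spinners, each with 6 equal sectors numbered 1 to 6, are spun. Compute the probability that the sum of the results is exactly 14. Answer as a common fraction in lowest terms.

There are 6^4 = 1296 equally likely outcomes.
The number of ordered 4-tuples from {1,…,6} summing to 14 is 146.
P(sum = 14) = 146/1296 = 73/648.

73/648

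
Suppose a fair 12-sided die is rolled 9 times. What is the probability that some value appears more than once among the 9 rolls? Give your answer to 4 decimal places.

0.9845

P(all 9 different) = 12/12 · 11/12 · ··· · 4/12 ≈ 0.0155.
P(at least two equal) = 1 − 0.0155 = 0.9845.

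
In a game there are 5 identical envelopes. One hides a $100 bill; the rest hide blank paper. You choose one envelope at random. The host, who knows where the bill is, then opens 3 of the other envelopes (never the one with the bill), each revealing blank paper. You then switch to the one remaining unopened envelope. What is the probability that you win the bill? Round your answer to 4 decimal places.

0.8000

Your original envelope holds the bill with probability 1/5, so the other 4 collectively hold it with probability 4/5.
The host can always find 3 empty envelopes to open, so the reveals don't change that 4/5; it is now spread over the 1 remaining unopened envelope.
P(win by switching) = (4/5) · (1/1) = 4/5 ≈ 0.8000.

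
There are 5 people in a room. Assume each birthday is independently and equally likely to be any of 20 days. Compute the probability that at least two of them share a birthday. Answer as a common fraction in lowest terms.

2093/5000

It's easier to compute the probability that all 5 are distinct.
P(all distinct) = 20/20 · 19/20 · ··· · 16/20 = 2907/5000.
So the probability of at least one match is 1 − 2907/5000 = 2093/5000.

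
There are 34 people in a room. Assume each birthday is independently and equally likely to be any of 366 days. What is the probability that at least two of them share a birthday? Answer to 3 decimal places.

It's easier to compute the probability that all 34 are distinct.
P(all distinct) = 366/366 · 365/366 · ··· · 333/366 ≈ 0.206.
So the probability of at least one match is 1 − 0.206 = 0.794.

0.794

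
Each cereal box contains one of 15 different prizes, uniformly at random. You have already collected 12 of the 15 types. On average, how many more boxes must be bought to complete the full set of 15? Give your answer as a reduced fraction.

55/2

Starting from 12 distinct types, each trial gives a new one with probability (15−i)/15 when i types are held, so the wait for the next new type is 15/(15−i).
E = 15/3 + 15/2 + 15/1 = 55/2.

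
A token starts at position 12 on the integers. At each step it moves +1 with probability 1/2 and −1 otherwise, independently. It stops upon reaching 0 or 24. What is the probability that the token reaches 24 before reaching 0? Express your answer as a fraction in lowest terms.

With a fair step, P(i) = ½P(i−1) + ½P(i+1) with P(0)=0, P(24)=1 has the linear solution P(i) = i/24.
P(12) = 12/24 = 1/2.

1/2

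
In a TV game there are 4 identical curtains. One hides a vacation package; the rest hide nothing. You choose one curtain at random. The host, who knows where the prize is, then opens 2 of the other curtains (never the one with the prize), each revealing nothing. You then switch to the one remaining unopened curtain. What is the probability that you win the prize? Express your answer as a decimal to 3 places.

0.750

Your original curtain holds the prize with probability 1/4, so the other 3 collectively hold it with probability 3/4.
The host can always find 2 empty curtains to open, so the reveals don't change that 3/4; it is now spread over the 1 remaining unopened curtain.
P(win by switching) = (3/4) · (1/1) = 3/4 ≈ 0.750.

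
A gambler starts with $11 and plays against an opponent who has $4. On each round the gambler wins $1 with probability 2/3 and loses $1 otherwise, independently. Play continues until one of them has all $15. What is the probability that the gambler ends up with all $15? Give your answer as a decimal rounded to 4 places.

Let r = q/p = (1/3)/(2/3) = 1/2. The recurrence P(i) = p·P(i+1) + q·P(i−1) with P(0)=0, P(15)=1 gives P(i) = (1 − r^i)/(1 − r^15).
P(11) = (1 − (1/2)^11) / (1 − (1/2)^15) = 32752/32767 ≈ 0.9995.

0.9995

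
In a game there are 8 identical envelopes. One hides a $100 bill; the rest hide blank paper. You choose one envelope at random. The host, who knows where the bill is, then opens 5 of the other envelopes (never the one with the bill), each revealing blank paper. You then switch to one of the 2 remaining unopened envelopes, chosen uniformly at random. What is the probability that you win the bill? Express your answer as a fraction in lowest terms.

Your original envelope holds the bill with probability 1/8, so the other 7 collectively hold it with probability 7/8.
The host can always find 5 empty envelopes to open, so the reveals don't change that 7/8; it is now spread over the 2 remaining unopened envelopes.
P(win by switching) = (7/8) · (1/2) = 7/16.

7/16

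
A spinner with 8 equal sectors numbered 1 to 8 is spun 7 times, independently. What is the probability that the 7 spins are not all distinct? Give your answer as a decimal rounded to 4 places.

0.9808

P(all 7 different) = 8/8 · 7/8 · ··· · 2/8 ≈ 0.0192.
P(at least two equal) = 1 − 0.0192 = 0.9808.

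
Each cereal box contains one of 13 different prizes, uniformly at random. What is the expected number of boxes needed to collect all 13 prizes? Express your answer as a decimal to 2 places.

After i distinct types are collected, each trial gives a new one with probability (13−i)/13, so the expected wait for the next new type is 13/(13−i).
E = 13/13 + 13/12 + 13/11 + 13/10 + 13/9 + 13/8 + 13/7 + 13/6 + 13/5 + 13/4 + 13/3 + 13/2 + 13/1 = 1145993/27720 ≈ 41.34.

41.34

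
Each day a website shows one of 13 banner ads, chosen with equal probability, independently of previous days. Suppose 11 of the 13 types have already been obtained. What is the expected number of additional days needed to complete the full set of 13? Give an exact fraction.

39/2

Starting from 11 distinct types, each trial gives a new one with probability (13−i)/13 when i types are held, so the wait for the next new type is 13/(13−i).
E = 13/2 + 13/1 = 39/2.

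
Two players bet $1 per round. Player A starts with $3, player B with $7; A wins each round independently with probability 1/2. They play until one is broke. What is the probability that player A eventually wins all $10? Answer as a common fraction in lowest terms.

With a fair step, P(i) = ½P(i−1) + ½P(i+1) with P(0)=0, P(10)=1 has the linear solution P(i) = i/10.
P(3) = 3/10.

3/10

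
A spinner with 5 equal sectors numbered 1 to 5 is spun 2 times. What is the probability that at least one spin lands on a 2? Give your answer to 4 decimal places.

0.3600

P(no spin lands on a 2) = (4/5)^2 ≈ 0.6400.
P(at least one) = 1 − 0.6400 = 0.3600.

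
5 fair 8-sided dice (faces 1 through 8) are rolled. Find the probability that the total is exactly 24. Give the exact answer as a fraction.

595/8192

There are 8^5 = 32768 equally likely outcomes.
The number of ordered 5-tuples from {1,…,8} summing to 24 is 2380.
P(sum = 24) = 2380/32768 = 595/8192.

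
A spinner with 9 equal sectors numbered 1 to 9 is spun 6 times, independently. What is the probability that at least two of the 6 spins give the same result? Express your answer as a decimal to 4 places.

0.8862

P(all 6 different) = 9/9 · 8/9 · ··· · 4/9 ≈ 0.1138.
P(at least two equal) = 1 − 0.1138 = 0.8862.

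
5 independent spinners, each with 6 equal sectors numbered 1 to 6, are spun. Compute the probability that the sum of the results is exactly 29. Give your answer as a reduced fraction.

There are 6^5 = 7776 equally likely outcomes.
The number of ordered 5-tuples from {1,…,6} summing to 29 is 5.
P(sum = 29) = 5/7776.

5/7776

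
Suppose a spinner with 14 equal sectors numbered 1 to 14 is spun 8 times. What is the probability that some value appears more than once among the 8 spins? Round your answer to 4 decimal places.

0.9180

P(all 8 different) = 14/14 · 13/14 · ··· · 7/14 ≈ 0.0820.
P(at least two equal) = 1 − 0.0820 = 0.9180.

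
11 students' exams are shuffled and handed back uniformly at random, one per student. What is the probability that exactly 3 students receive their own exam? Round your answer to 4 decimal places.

0.0613

Choose which 3 of the 11 are fixed: C(11,3) = 165 ways.
The remaining 8 must have no fixed point: D(8) = 14833.
P = 165·14833/39916800 = 2119/34560 ≈ 0.0613.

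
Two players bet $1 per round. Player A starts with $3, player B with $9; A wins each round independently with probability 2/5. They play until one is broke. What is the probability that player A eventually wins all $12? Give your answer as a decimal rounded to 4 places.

0.0184

Let r = q/p = (3/5)/(2/5) = 3/2. The recurrence P(i) = p·P(i+1) + q·P(i−1) with P(0)=0, P(12)=1 gives P(i) = (1 − r^i)/(1 − r^12).
P(3) = (1 − (3/2)^3) / (1 − (3/2)^12) = 512/27755 ≈ 0.0184.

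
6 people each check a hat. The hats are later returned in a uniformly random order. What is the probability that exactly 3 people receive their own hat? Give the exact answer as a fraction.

Choose which 3 of the 6 are fixed: C(6,3) = 20 ways.
The remaining 3 must have no fixed point: D(3) = 2.
P = 20·2/720 = 1/18.

1/18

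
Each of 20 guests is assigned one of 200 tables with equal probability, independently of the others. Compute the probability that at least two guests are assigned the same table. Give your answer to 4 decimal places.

0.6256

It's easier to compute the probability that all 20 are distinct.
P(all distinct) = 200/200 · 199/200 · ··· · 181/200 ≈ 0.3744.
So the probability of at least one match is 1 − 0.3744 = 0.6256.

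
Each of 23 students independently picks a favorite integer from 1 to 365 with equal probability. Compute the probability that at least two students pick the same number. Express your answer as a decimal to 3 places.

It's easier to compute the probability that all 23 are distinct.
P(all distinct) = 365/365 · 364/365 · ··· · 343/365 ≈ 0.493.
So the probability of at least one match is 1 − 0.493 = 0.507.

0.507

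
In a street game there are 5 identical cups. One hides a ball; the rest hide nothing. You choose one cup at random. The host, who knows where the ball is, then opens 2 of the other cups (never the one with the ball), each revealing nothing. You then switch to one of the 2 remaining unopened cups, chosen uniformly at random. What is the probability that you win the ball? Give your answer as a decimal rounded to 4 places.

0.4000

Your original cup holds the ball with probability 1/5, so the other 4 collectively hold it with probability 4/5.
The host can always find 2 empty cups to open, so the reveals don't change that 4/5; it is now spread over the 2 remaining unopened cups.
P(win by switching) = (4/5) · (1/2) = 2/5 ≈ 0.4000.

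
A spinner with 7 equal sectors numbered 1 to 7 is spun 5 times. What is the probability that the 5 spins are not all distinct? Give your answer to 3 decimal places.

P(all 5 different) = 7/7 · 6/7 · ··· · 3/7 ≈ 0.150.
P(at least two equal) = 1 − 0.150 = 0.850.

0.850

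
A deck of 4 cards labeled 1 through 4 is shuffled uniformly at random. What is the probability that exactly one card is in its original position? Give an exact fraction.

Choose which one is fixed: C(4,1) = 4 ways.
The remaining 3 must have no fixed point: D(3) = 2.
P = 4·2/24 = 1/3.

1/3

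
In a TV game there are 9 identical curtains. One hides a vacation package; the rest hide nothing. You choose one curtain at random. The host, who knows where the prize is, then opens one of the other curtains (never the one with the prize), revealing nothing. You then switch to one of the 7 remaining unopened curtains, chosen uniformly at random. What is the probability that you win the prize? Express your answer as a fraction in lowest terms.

Your original curtain holds the prize with probability 1/9, so the other 8 collectively hold it with probability 8/9.
The host can always find an empty curtain to open, so this doesn't change that 8/9; it is now spread over the 7 remaining unopened curtains.
P(win by switching) = (8/9) · (1/7) = 8/63.

8/63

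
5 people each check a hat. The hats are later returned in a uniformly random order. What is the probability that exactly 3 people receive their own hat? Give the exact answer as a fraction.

Choose which 3 of the 5 are fixed: C(5,3) = 10 ways.
The remaining 2 must have no fixed point: D(2) = 1.
P = 10·1/120 = 1/12.

1/12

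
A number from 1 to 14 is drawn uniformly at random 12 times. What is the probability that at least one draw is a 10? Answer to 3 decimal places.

0.589

P(no draw is a 10) = (13/14)^12 ≈ 0.411.
P(at least one) = 1 − 0.411 = 0.589.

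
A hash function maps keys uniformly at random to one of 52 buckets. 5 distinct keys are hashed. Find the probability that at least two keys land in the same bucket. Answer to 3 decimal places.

0.180

It's easier to compute the probability that all 5 are distinct.
P(all distinct) = 52/52 · 51/52 · ··· · 48/52 ≈ 0.820.
So the probability of at least one match is 1 − 0.820 = 0.180.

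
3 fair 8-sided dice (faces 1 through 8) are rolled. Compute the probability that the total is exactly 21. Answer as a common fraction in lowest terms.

5/256

There are 8^3 = 512 equally likely outcomes.
The number of ordered 3-tuples from {1,…,8} summing to 21 is 10.
P(sum = 21) = 10/512 = 5/256.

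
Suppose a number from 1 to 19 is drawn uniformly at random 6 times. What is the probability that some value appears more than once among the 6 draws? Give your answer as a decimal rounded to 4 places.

0.5848

P(all 6 different) = 19/19 · 18/19 · ··· · 14/19 ≈ 0.4152.
P(at least two equal) = 1 − 0.4152 = 0.5848.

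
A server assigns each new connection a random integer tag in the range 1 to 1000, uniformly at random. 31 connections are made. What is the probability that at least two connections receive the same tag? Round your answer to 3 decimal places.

0.375

It's easier to compute the probability that all 31 are distinct.
P(all distinct) = 1000/1000 · 999/1000 · ··· · 970/1000 ≈ 0.625.
So the probability of at least one match is 1 − 0.625 = 0.375.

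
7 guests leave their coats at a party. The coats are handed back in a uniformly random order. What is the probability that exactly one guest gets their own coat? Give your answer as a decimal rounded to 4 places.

0.3681

Choose which one is fixed: C(7,1) = 7 ways.
The remaining 6 must have no fixed point: D(6) = 265.
P = 7·265/5040 = 53/144 ≈ 0.3681.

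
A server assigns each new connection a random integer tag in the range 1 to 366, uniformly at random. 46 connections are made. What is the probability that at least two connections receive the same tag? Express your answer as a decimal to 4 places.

It's easier to compute the probability that all 46 are distinct.
P(all distinct) = 366/366 · 365/366 · ··· · 321/366 ≈ 0.0522.
So the probability of at least one match is 1 − 0.0522 = 0.9478.

0.9478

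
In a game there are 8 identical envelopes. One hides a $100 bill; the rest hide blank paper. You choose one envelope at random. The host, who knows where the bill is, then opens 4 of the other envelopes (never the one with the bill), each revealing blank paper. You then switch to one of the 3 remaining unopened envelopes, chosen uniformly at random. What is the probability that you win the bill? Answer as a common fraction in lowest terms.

7/24

Your original envelope holds the bill with probability 1/8, so the other 7 collectively hold it with probability 7/8.
The host can always find 4 empty envelopes to open, so the reveals don't change that 7/8; it is now spread over the 3 remaining unopened envelopes.
P(win by switching) = (7/8) · (1/3) = 7/24.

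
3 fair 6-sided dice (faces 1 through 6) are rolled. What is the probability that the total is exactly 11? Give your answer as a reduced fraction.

There are 6^3 = 216 equally likely outcomes.
The number of ordered 3-tuples from {1,…,6} summing to 11 is 27.
P(sum = 11) = 27/216 = 1/8.

1/8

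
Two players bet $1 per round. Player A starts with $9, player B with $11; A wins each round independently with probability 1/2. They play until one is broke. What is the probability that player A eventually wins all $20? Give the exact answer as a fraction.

9/20

With a fair step, P(i) = ½P(i−1) + ½P(i+1) with P(0)=0, P(20)=1 has the linear solution P(i) = i/20.
P(9) = 9/20.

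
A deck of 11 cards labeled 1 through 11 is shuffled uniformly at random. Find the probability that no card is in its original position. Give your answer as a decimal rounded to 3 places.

0.368

This is the derangement probability: permutations of 11 with no fixed point.
D(11) = 11! · (1 − 1/1! + 1/2! − ··· + (−1)^11/11!) = 14684570.
P = 14684570/39916800 = 1468457/3991680 ≈ 0.368.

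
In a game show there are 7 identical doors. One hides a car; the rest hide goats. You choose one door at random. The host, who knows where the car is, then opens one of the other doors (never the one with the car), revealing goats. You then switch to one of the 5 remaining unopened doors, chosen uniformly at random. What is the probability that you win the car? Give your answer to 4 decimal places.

0.1714

Your original door holds the car with probability 1/7, so the other 6 collectively hold it with probability 6/7.
The host can always find an empty door to open, so this doesn't change that 6/7; it is now spread over the 5 remaining unopened doors.
P(win by switching) = (6/7) · (1/5) = 6/35 ≈ 0.1714.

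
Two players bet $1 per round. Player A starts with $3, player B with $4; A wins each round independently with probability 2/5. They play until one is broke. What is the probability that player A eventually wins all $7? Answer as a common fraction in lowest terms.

304/2059

Let r = q/p = (3/5)/(2/5) = 3/2. The recurrence P(i) = p·P(i+1) + q·P(i−1) with P(0)=0, P(7)=1 gives P(i) = (1 − r^i)/(1 − r^7).
P(3) = (1 − (3/2)^3) / (1 − (3/2)^7) = 304/2059.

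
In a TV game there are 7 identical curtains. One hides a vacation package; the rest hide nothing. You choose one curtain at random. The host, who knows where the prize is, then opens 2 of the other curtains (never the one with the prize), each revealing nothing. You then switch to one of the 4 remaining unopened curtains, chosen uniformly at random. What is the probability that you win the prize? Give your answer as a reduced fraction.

3/14

Your original curtain holds the prize with probability 1/7, so the other 6 collectively hold it with probability 6/7.
The host can always find 2 empty curtains to open, so the reveals don't change that 6/7; it is now spread over the 4 remaining unopened curtains.
P(win by switching) = (6/7) · (1/4) = 3/14.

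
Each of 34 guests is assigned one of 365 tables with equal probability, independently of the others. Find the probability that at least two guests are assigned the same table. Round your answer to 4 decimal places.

It's easier to compute the probability that all 34 are distinct.
P(all distinct) = 365/365 · 364/365 · ··· · 332/365 ≈ 0.2047.
So the probability of at least one match is 1 − 0.2047 = 0.7953.

0.7953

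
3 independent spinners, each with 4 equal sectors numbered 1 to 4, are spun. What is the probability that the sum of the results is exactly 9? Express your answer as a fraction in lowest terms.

5/32

There are 4^3 = 64 equally likely outcomes.
The number of ordered 3-tuples from {1,…,4} summing to 9 is 10.
P(sum = 9) = 10/64 = 5/32.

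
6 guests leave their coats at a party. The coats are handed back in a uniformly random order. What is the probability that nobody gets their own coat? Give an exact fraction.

53/144

This is the derangement probability: permutations of 6 with no fixed point.
D(6) = 6! · (1 − 1/1! + 1/2! − ··· + (−1)^6/6!) = 265.
P = 265/720 = 53/144.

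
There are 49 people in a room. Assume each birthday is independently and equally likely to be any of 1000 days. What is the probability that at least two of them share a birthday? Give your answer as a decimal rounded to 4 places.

It's easier to compute the probability that all 49 are distinct.
P(all distinct) = 1000/1000 · 999/1000 · ··· · 952/1000 ≈ 0.3026.
So the probability of at least one match is 1 − 0.3026 = 0.6974.

0.6974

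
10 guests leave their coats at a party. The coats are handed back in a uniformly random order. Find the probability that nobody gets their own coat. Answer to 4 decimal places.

0.3679

This is the derangement probability: permutations of 10 with no fixed point.
D(10) = 10! · (1 − 1/1! + 1/2! − ··· + (−1)^10/10!) = 1334961.
P = 1334961/3628800 = 16481/44800 ≈ 0.3679.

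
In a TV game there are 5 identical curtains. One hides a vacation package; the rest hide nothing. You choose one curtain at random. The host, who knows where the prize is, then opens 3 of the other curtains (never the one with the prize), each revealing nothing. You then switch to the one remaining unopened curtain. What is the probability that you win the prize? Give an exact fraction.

Your original curtain holds the prize with probability 1/5, so the other 4 collectively hold it with probability 4/5.
The host can always find 3 empty curtains to open, so the reveals don't change that 4/5; it is now spread over the 1 remaining unopened curtain.
P(win by switching) = (4/5) · (1/1) = 4/5.

4/5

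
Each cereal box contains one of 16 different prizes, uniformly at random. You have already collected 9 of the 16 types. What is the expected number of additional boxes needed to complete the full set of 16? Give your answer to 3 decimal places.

41.486

Starting from 9 distinct types, each trial gives a new one with probability (16−i)/16 when i types are held, so the wait for the next new type is 16/(16−i).
E = 16/7 + 16/6 + 16/5 + 16/4 + 16/3 + 16/2 + 16/1 = 1452/35 ≈ 41.486.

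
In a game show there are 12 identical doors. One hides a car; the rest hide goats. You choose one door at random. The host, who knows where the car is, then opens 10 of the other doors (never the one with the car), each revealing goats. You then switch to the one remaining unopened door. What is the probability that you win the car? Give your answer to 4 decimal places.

Your original door holds the car with probability 1/12, so the other 11 collectively hold it with probability 11/12.
The host can always find 10 empty doors to open, so the reveals don't change that 11/12; it is now spread over the 1 remaining unopened door.
P(win by switching) = (11/12) · (1/1) = 11/12 ≈ 0.9167.

0.9167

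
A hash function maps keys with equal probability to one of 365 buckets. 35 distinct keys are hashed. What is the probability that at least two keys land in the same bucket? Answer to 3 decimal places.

It's easier to compute the probability that all 35 are distinct.
P(all distinct) = 365/365 · 364/365 · ··· · 331/365 ≈ 0.186.
So the probability of at least one match is 1 − 0.186 = 0.814.

0.814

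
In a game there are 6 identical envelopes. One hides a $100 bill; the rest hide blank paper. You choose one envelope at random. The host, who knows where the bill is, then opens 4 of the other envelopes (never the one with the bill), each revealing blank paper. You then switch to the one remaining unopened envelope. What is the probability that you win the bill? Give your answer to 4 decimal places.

0.8333

Your original envelope holds the bill with probability 1/6, so the other 5 collectively hold it with probability 5/6.
The host can always find 4 empty envelopes to open, so the reveals don't change that 5/6; it is now spread over the 1 remaining unopened envelope.
P(win by switching) = (5/6) · (1/1) = 5/6 ≈ 0.8333.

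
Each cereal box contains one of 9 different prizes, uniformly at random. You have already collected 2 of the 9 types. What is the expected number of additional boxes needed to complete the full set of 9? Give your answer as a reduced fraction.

3267/140

Starting from 2 distinct types, each trial gives a new one with probability (9−i)/9 when i types are held, so the wait for the next new type is 9/(9−i).
E = 9/7 + 9/6 + 9/5 + 9/4 + 9/3 + 9/2 + 9/1 = 3267/140.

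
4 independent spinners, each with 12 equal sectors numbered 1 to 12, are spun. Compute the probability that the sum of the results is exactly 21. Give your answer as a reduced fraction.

229/5184

There are 12^4 = 20736 equally likely outcomes.
The number of ordered 4-tuples from {1,…,12} summing to 21 is 916.
P(sum = 21) = 916/20736 = 229/5184.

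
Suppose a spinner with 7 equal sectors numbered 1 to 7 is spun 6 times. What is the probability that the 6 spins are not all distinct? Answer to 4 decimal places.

P(all 6 different) = 7/7 · 6/7 · ··· · 2/7 ≈ 0.0428.
P(at least two equal) = 1 − 0.0428 = 0.9572.

0.9572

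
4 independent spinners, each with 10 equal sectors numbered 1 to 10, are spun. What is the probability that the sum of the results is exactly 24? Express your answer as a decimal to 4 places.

0.0633

There are 10^4 = 10000 equally likely outcomes.
The number of ordered 4-tuples from {1,…,10} summing to 24 is 633.
P(sum = 24) = 633/10000 ≈ 0.0633.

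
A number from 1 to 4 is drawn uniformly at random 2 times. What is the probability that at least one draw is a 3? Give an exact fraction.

7/16

P(no draw is a 3) = (3/4)^2 = 9/16.
P(at least one) = 1 − 9/16 = 7/16.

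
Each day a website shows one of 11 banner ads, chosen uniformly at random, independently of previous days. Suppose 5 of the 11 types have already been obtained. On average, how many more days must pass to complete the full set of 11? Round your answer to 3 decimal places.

26.950

Starting from 5 distinct types, each trial gives a new one with probability (11−i)/11 when i types are held, so the wait for the next new type is 11/(11−i).
E = 11/6 + 11/5 + 11/4 + 11/3 + 11/2 + 11/1 = 539/20 ≈ 26.950.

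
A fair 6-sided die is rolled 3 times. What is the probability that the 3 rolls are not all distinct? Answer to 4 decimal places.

P(all 3 different) = 6/6 · 5/6 · ··· · 4/6 ≈ 0.5556.
P(at least two equal) = 1 − 0.5556 = 0.4444.

0.4444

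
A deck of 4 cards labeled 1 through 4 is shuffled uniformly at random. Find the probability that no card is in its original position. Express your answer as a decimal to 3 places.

This is the derangement probability: permutations of 4 with no fixed point.
D(4) = 4! · (1 − 1/1! + 1/2! − ··· + (−1)^4/4!) = 9.
P = 9/24 = 3/8 ≈ 0.375.

0.375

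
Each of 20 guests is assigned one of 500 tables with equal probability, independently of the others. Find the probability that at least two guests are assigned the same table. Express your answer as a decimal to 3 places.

0.320

It's easier to compute the probability that all 20 are distinct.
P(all distinct) = 500/500 · 499/500 · ··· · 481/500 ≈ 0.680.
So the probability of at least one match is 1 − 0.680 = 0.320.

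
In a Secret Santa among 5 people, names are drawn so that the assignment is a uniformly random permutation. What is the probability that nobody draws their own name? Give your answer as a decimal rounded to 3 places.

0.367

This is the derangement probability: permutations of 5 with no fixed point.
D(5) = 5! · (1 − 1/1! + 1/2! − ··· + (−1)^5/5!) = 44.
P = 44/120 = 11/30 ≈ 0.367.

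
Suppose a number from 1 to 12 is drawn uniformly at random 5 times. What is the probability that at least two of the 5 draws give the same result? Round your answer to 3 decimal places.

0.618

P(all 5 different) = 12/12 · 11/12 · ··· · 8/12 ≈ 0.382.
P(at least two equal) = 1 − 0.382 = 0.618.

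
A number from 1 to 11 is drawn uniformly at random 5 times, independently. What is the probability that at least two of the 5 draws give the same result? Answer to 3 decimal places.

P(all 5 different) = 11/11 · 10/11 · ··· · 7/11 ≈ 0.344.
P(at least two equal) = 1 − 0.344 = 0.656.

0.656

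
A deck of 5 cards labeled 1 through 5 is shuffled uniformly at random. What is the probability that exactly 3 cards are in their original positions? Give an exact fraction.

Choose which 3 of the 5 are fixed: C(5,3) = 10 ways.
The remaining 2 must have no fixed point: D(2) = 1.
P = 10·1/120 = 1/12.

1/12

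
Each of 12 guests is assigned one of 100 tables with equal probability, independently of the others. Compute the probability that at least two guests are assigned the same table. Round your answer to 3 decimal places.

It's easier to compute the probability that all 12 are distinct.
P(all distinct) = 100/100 · 99/100 · ··· · 89/100 ≈ 0.503.
So the probability of at least one match is 1 − 0.503 = 0.497.

0.497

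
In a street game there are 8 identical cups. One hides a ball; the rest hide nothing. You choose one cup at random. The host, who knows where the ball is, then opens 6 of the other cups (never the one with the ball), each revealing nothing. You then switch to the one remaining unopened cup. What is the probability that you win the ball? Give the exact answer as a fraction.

Your original cup holds the ball with probability 1/8, so the other 7 collectively hold it with probability 7/8.
The host can always find 6 empty cups to open, so the reveals don't change that 7/8; it is now spread over the 1 remaining unopened cup.
P(win by switching) = (7/8) · (1/1) = 7/8.

7/8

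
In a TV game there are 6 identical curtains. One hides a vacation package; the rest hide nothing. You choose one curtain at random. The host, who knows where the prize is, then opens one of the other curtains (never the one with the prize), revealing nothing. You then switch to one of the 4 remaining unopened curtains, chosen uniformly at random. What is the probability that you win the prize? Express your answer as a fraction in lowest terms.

Your original curtain holds the prize with probability 1/6, so the other 5 collectively hold it with probability 5/6.
The host can always find an empty curtain to open, so this doesn't change that 5/6; it is now spread over the 4 remaining unopened curtains.
P(win by switching) = (5/6) · (1/4) = 5/24.

5/24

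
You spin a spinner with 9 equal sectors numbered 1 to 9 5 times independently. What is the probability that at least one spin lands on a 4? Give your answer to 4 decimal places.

P(no spin lands on a 4) = (8/9)^5 ≈ 0.5549.
P(at least one) = 1 − 0.5549 = 0.4451.

0.4451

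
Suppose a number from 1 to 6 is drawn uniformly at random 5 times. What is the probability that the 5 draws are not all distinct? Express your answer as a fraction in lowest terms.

P(all 5 different) = 6/6 · 5/6 · ··· · 2/6 = 5/54.
P(at least two equal) = 1 − 5/54 = 49/54.

49/54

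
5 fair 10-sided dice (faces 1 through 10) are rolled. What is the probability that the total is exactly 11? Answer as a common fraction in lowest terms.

There are 10^5 = 100000 equally likely outcomes.
The number of ordered 5-tuples from {1,…,10} summing to 11 is 210.
P(sum = 11) = 210/100000 = 21/10000.

21/10000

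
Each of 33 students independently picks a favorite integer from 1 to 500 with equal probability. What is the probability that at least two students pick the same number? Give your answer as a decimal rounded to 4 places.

It's easier to compute the probability that all 33 are distinct.
P(all distinct) = 500/500 · 499/500 · ··· · 468/500 ≈ 0.3397.
So the probability of at least one match is 1 − 0.3397 = 0.6603.

0.6603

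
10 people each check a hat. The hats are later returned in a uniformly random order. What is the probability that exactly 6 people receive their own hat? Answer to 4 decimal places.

0.0005

Choose which 6 of the 10 are fixed: C(10,6) = 210 ways.
The remaining 4 must have no fixed point: D(4) = 9.
P = 210·9/3628800 = 1/1920 ≈ 0.0005.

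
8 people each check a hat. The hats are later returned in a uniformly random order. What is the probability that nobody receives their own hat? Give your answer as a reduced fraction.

2119/5760

This is the derangement probability: permutations of 8 with no fixed point.
D(8) = 8! · (1 − 1/1! + 1/2! − ··· + (−1)^8/8!) = 14833.
P = 14833/40320 = 2119/5760.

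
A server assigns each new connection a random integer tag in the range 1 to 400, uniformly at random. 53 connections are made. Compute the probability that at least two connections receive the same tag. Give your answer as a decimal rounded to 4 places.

0.9729

It's easier to compute the probability that all 53 are distinct.
P(all distinct) = 400/400 · 399/400 · ··· · 348/400 ≈ 0.0271.
So the probability of at least one match is 1 − 0.0271 = 0.9729.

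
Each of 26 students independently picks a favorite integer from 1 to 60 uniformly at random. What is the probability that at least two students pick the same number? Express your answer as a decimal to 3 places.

0.998

It's easier to compute the probability that all 26 are distinct.
P(all distinct) = 60/60 · 59/60 · ··· · 35/60 ≈ 0.002.
So the probability of at least one match is 1 − 0.002 = 0.998.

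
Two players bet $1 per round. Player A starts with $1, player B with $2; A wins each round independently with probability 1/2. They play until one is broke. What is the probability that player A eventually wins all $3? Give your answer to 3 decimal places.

0.333

With a fair step, P(i) = ½P(i−1) + ½P(i+1) with P(0)=0, P(3)=1 has the linear solution P(i) = i/3.
P(1) = 1/3 ≈ 0.333.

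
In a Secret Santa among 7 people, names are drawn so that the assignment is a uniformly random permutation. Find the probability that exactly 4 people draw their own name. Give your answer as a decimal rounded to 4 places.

0.0139

Choose which 4 of the 7 are fixed: C(7,4) = 35 ways.
The remaining 3 must have no fixed point: D(3) = 2.
P = 35·2/5040 = 1/72 ≈ 0.0139.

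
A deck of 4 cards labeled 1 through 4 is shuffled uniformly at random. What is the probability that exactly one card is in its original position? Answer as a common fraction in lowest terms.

1/3

Choose which one is fixed: C(4,1) = 4 ways.
The remaining 3 must have no fixed point: D(3) = 2.
P = 4·2/24 = 1/3.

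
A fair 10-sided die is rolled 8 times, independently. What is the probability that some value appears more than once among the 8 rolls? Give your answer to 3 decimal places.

P(all 8 different) = 10/10 · 9/10 · ··· · 3/10 ≈ 0.018.
P(at least two equal) = 1 − 0.018 = 0.982.

0.982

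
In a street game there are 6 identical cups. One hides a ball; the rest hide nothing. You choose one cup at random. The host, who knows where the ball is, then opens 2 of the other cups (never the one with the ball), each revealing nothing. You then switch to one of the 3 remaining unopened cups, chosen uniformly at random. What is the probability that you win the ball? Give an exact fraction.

5/18

Your original cup holds the ball with probability 1/6, so the other 5 collectively hold it with probability 5/6.
The host can always find 2 empty cups to open, so the reveals don't change that 5/6; it is now spread over the 3 remaining unopened cups.
P(win by switching) = (5/6) · (1/3) = 5/18.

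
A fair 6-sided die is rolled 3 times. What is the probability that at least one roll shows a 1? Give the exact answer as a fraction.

91/216

P(no roll shows a 1) = (5/6)^3 = 125/216.
P(at least one) = 1 − 125/216 = 91/216.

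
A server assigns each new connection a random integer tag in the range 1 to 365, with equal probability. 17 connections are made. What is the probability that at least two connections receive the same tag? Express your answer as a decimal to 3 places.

0.315

It's easier to compute the probability that all 17 are distinct.
P(all distinct) = 365/365 · 364/365 · ··· · 349/365 ≈ 0.685.
So the probability of at least one match is 1 − 0.685 = 0.315.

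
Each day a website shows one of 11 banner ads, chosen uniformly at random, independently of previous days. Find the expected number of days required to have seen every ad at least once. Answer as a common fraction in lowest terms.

83711/2520

After i distinct types are collected, each trial gives a new one with probability (11−i)/11, so the expected wait for the next new type is 11/(11−i).
E = 11/11 + 11/10 + 11/9 + 11/8 + 11/7 + 11/6 + 11/5 + 11/4 + 11/3 + 11/2 + 11/1 = 83711/2520.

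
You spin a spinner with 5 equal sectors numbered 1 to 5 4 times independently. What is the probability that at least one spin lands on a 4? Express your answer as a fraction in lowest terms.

P(no spin lands on a 4) = (4/5)^4 = 256/625.
P(at least one) = 1 − 256/625 = 369/625.

369/625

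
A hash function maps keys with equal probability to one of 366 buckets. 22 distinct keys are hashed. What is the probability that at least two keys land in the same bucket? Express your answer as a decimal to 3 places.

It's easier to compute the probability that all 22 are distinct.
P(all distinct) = 366/366 · 365/366 · ··· · 345/366 ≈ 0.525.
So the probability of at least one match is 1 − 0.525 = 0.475.

0.475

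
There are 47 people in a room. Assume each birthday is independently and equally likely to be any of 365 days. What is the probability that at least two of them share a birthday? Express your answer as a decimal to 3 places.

It's easier to compute the probability that all 47 are distinct.
P(all distinct) = 365/365 · 364/365 · ··· · 319/365 ≈ 0.045.
So the probability of at least one match is 1 − 0.045 = 0.955.

0.955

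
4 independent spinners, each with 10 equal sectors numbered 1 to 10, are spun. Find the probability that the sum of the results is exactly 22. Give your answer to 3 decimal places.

There are 10^4 = 10000 equally likely outcomes.
The number of ordered 4-tuples from {1,…,10} summing to 22 is 670.
P(sum = 22) = 670/10000 = 67/1000 ≈ 0.067.

0.067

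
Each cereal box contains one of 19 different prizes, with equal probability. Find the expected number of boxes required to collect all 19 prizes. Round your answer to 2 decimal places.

After i distinct types are collected, each trial gives a new one with probability (19−i)/19, so the expected wait for the next new type is 19/(19−i).
E = 19/19 + 19/18 + 19/17 + 19/16 + 19/15 + 19/14 + 19/13 + 19/12 + 19/11 + 19/10 + 19/9 + 19/8 + 19/7 + 19/6 + 19/5 + 19/4 + 19/3 + 19/2 + 19/1 = 275295799/4084080 ≈ 67.41.

67.41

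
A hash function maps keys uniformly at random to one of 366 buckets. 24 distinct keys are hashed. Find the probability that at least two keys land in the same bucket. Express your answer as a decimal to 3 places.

0.537

It's easier to compute the probability that all 24 are distinct.
P(all distinct) = 366/366 · 365/366 · ··· · 343/366 ≈ 0.463.
So the probability of at least one match is 1 − 0.463 = 0.537.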